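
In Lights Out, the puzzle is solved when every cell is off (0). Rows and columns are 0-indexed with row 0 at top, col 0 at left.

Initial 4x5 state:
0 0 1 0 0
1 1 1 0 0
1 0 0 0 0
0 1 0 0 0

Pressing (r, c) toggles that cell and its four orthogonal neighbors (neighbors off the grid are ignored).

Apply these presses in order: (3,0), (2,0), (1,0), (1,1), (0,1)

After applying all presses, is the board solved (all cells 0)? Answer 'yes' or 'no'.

After press 1 at (3,0):
0 0 1 0 0
1 1 1 0 0
0 0 0 0 0
1 0 0 0 0

After press 2 at (2,0):
0 0 1 0 0
0 1 1 0 0
1 1 0 0 0
0 0 0 0 0

After press 3 at (1,0):
1 0 1 0 0
1 0 1 0 0
0 1 0 0 0
0 0 0 0 0

After press 4 at (1,1):
1 1 1 0 0
0 1 0 0 0
0 0 0 0 0
0 0 0 0 0

After press 5 at (0,1):
0 0 0 0 0
0 0 0 0 0
0 0 0 0 0
0 0 0 0 0

Lights still on: 0

Answer: yes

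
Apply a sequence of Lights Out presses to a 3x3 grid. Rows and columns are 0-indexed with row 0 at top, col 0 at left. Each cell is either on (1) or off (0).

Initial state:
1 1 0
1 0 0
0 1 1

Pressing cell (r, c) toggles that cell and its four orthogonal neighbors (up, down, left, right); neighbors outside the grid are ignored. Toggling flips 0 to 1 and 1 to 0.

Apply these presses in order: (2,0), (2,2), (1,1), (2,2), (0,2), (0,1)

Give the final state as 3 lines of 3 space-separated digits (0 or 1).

After press 1 at (2,0):
1 1 0
0 0 0
1 0 1

After press 2 at (2,2):
1 1 0
0 0 1
1 1 0

After press 3 at (1,1):
1 0 0
1 1 0
1 0 0

After press 4 at (2,2):
1 0 0
1 1 1
1 1 1

After press 5 at (0,2):
1 1 1
1 1 0
1 1 1

After press 6 at (0,1):
0 0 0
1 0 0
1 1 1

Answer: 0 0 0
1 0 0
1 1 1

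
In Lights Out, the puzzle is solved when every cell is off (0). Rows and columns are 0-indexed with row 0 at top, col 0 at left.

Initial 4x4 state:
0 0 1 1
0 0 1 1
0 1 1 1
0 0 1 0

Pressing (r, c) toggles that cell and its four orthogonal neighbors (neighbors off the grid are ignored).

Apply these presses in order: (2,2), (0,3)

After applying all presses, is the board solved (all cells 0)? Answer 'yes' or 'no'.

After press 1 at (2,2):
0 0 1 1
0 0 0 1
0 0 0 0
0 0 0 0

After press 2 at (0,3):
0 0 0 0
0 0 0 0
0 0 0 0
0 0 0 0

Lights still on: 0

Answer: yes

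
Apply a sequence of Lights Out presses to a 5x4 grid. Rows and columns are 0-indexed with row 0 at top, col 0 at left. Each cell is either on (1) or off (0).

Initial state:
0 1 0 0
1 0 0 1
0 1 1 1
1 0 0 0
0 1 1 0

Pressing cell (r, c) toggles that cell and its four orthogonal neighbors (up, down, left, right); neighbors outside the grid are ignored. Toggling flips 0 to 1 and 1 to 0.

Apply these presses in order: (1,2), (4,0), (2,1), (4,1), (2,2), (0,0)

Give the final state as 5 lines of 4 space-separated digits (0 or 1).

Answer: 1 0 1 0
0 0 0 0
1 1 0 0
0 0 1 0
0 1 0 0

Derivation:
After press 1 at (1,2):
0 1 1 0
1 1 1 0
0 1 0 1
1 0 0 0
0 1 1 0

After press 2 at (4,0):
0 1 1 0
1 1 1 0
0 1 0 1
0 0 0 0
1 0 1 0

After press 3 at (2,1):
0 1 1 0
1 0 1 0
1 0 1 1
0 1 0 0
1 0 1 0

After press 4 at (4,1):
0 1 1 0
1 0 1 0
1 0 1 1
0 0 0 0
0 1 0 0

After press 5 at (2,2):
0 1 1 0
1 0 0 0
1 1 0 0
0 0 1 0
0 1 0 0

After press 6 at (0,0):
1 0 1 0
0 0 0 0
1 1 0 0
0 0 1 0
0 1 0 0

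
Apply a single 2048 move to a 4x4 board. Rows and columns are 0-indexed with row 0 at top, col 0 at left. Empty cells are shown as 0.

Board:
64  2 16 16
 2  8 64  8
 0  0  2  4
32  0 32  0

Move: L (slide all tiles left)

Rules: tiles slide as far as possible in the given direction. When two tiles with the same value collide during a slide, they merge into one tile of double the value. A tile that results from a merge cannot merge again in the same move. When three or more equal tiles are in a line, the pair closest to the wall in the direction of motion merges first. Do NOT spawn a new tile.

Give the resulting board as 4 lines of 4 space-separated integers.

Slide left:
row 0: [64, 2, 16, 16] -> [64, 2, 32, 0]
row 1: [2, 8, 64, 8] -> [2, 8, 64, 8]
row 2: [0, 0, 2, 4] -> [2, 4, 0, 0]
row 3: [32, 0, 32, 0] -> [64, 0, 0, 0]

Answer: 64  2 32  0
 2  8 64  8
 2  4  0  0
64  0  0  0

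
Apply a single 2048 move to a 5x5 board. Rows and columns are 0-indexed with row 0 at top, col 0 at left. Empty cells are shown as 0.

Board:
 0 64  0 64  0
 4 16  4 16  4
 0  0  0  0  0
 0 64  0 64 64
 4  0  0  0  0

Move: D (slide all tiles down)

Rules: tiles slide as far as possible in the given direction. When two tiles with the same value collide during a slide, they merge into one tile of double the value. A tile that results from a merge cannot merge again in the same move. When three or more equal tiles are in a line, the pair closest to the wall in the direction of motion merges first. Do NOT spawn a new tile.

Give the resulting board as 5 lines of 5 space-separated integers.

Slide down:
col 0: [0, 4, 0, 0, 4] -> [0, 0, 0, 0, 8]
col 1: [64, 16, 0, 64, 0] -> [0, 0, 64, 16, 64]
col 2: [0, 4, 0, 0, 0] -> [0, 0, 0, 0, 4]
col 3: [64, 16, 0, 64, 0] -> [0, 0, 64, 16, 64]
col 4: [0, 4, 0, 64, 0] -> [0, 0, 0, 4, 64]

Answer:  0  0  0  0  0
 0  0  0  0  0
 0 64  0 64  0
 0 16  0 16  4
 8 64  4 64 64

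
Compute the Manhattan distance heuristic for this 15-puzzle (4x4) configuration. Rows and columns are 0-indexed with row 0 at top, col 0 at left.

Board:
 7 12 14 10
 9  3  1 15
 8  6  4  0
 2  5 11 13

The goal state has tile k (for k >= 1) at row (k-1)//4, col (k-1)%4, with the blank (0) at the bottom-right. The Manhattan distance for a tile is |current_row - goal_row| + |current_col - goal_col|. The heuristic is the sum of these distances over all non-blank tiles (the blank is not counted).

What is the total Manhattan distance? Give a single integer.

Tile 7: (0,0)->(1,2) = 3
Tile 12: (0,1)->(2,3) = 4
Tile 14: (0,2)->(3,1) = 4
Tile 10: (0,3)->(2,1) = 4
Tile 9: (1,0)->(2,0) = 1
Tile 3: (1,1)->(0,2) = 2
Tile 1: (1,2)->(0,0) = 3
Tile 15: (1,3)->(3,2) = 3
Tile 8: (2,0)->(1,3) = 4
Tile 6: (2,1)->(1,1) = 1
Tile 4: (2,2)->(0,3) = 3
Tile 2: (3,0)->(0,1) = 4
Tile 5: (3,1)->(1,0) = 3
Tile 11: (3,2)->(2,2) = 1
Tile 13: (3,3)->(3,0) = 3
Sum: 3 + 4 + 4 + 4 + 1 + 2 + 3 + 3 + 4 + 1 + 3 + 4 + 3 + 1 + 3 = 43

Answer: 43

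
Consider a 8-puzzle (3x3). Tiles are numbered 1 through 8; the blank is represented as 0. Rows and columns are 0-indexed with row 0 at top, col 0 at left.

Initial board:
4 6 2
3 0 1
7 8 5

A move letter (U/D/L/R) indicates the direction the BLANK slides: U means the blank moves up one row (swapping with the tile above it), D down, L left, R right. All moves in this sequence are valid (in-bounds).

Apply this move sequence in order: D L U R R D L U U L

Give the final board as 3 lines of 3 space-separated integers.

Answer: 0 4 2
8 6 5
3 1 7

Derivation:
After move 1 (D):
4 6 2
3 8 1
7 0 5

After move 2 (L):
4 6 2
3 8 1
0 7 5

After move 3 (U):
4 6 2
0 8 1
3 7 5

After move 4 (R):
4 6 2
8 0 1
3 7 5

After move 5 (R):
4 6 2
8 1 0
3 7 5

After move 6 (D):
4 6 2
8 1 5
3 7 0

After move 7 (L):
4 6 2
8 1 5
3 0 7

After move 8 (U):
4 6 2
8 0 5
3 1 7

After move 9 (U):
4 0 2
8 6 5
3 1 7

After move 10 (L):
0 4 2
8 6 5
3 1 7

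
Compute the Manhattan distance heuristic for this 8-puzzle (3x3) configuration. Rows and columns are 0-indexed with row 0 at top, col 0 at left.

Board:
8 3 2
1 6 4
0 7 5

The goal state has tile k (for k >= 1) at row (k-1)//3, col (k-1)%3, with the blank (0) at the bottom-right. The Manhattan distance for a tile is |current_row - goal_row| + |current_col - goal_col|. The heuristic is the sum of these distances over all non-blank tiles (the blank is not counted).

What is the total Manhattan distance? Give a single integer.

Tile 8: at (0,0), goal (2,1), distance |0-2|+|0-1| = 3
Tile 3: at (0,1), goal (0,2), distance |0-0|+|1-2| = 1
Tile 2: at (0,2), goal (0,1), distance |0-0|+|2-1| = 1
Tile 1: at (1,0), goal (0,0), distance |1-0|+|0-0| = 1
Tile 6: at (1,1), goal (1,2), distance |1-1|+|1-2| = 1
Tile 4: at (1,2), goal (1,0), distance |1-1|+|2-0| = 2
Tile 7: at (2,1), goal (2,0), distance |2-2|+|1-0| = 1
Tile 5: at (2,2), goal (1,1), distance |2-1|+|2-1| = 2
Sum: 3 + 1 + 1 + 1 + 1 + 2 + 1 + 2 = 12

Answer: 12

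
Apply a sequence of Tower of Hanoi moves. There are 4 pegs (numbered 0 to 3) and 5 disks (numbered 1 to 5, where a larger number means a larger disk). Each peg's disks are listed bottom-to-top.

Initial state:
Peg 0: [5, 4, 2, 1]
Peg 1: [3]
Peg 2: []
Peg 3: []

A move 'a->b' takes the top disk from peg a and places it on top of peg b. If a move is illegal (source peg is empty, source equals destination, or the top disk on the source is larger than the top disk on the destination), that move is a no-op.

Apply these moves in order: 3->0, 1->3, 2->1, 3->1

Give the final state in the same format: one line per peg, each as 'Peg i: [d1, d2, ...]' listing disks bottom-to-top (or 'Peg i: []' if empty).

After move 1 (3->0):
Peg 0: [5, 4, 2, 1]
Peg 1: [3]
Peg 2: []
Peg 3: []

After move 2 (1->3):
Peg 0: [5, 4, 2, 1]
Peg 1: []
Peg 2: []
Peg 3: [3]

After move 3 (2->1):
Peg 0: [5, 4, 2, 1]
Peg 1: []
Peg 2: []
Peg 3: [3]

After move 4 (3->1):
Peg 0: [5, 4, 2, 1]
Peg 1: [3]
Peg 2: []
Peg 3: []

Answer: Peg 0: [5, 4, 2, 1]
Peg 1: [3]
Peg 2: []
Peg 3: []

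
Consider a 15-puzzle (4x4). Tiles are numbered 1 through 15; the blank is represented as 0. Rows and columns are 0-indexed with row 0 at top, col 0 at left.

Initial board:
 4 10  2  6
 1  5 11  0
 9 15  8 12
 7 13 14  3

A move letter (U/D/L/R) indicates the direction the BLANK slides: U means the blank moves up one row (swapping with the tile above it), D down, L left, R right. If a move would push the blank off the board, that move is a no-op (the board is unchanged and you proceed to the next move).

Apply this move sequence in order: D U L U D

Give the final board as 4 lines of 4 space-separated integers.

Answer:  4 10  2  6
 1  5  0 11
 9 15  8 12
 7 13 14  3

Derivation:
After move 1 (D):
 4 10  2  6
 1  5 11 12
 9 15  8  0
 7 13 14  3

After move 2 (U):
 4 10  2  6
 1  5 11  0
 9 15  8 12
 7 13 14  3

After move 3 (L):
 4 10  2  6
 1  5  0 11
 9 15  8 12
 7 13 14  3

After move 4 (U):
 4 10  0  6
 1  5  2 11
 9 15  8 12
 7 13 14  3

After move 5 (D):
 4 10  2  6
 1  5  0 11
 9 15  8 12
 7 13 14  3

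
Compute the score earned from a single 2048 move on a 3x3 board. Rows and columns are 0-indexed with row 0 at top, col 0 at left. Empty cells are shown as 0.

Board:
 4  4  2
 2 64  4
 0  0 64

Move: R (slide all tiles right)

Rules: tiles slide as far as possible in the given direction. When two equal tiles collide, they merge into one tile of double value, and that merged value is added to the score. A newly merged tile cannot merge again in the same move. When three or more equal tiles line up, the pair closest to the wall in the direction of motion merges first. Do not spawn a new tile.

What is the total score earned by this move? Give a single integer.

Answer: 8

Derivation:
Slide right:
row 0: [4, 4, 2] -> [0, 8, 2]  score +8 (running 8)
row 1: [2, 64, 4] -> [2, 64, 4]  score +0 (running 8)
row 2: [0, 0, 64] -> [0, 0, 64]  score +0 (running 8)
Board after move:
 0  8  2
 2 64  4
 0  0 64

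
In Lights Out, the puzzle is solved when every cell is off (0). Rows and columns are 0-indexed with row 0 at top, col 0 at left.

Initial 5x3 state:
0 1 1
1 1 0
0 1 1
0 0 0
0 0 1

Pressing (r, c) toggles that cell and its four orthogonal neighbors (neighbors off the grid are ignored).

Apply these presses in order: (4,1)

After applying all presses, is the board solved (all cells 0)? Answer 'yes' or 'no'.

After press 1 at (4,1):
0 1 1
1 1 0
0 1 1
0 1 0
1 1 0

Lights still on: 9

Answer: no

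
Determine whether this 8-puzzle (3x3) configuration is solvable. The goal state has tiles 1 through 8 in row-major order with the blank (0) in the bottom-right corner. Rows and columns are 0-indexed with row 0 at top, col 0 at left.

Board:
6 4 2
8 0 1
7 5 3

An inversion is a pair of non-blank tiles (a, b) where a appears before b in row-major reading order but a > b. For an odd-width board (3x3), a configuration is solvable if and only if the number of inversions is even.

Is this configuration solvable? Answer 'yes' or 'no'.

Answer: yes

Derivation:
Inversions (pairs i<j in row-major order where tile[i] > tile[j] > 0): 16
16 is even, so the puzzle is solvable.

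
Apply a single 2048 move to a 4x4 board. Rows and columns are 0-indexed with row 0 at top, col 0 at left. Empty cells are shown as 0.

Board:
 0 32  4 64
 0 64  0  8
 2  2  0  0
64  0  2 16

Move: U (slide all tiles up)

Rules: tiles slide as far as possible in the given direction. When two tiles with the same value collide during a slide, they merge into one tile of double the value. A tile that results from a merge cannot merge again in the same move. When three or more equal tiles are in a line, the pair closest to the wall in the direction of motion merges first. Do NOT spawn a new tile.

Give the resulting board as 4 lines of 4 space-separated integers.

Slide up:
col 0: [0, 0, 2, 64] -> [2, 64, 0, 0]
col 1: [32, 64, 2, 0] -> [32, 64, 2, 0]
col 2: [4, 0, 0, 2] -> [4, 2, 0, 0]
col 3: [64, 8, 0, 16] -> [64, 8, 16, 0]

Answer:  2 32  4 64
64 64  2  8
 0  2  0 16
 0  0  0  0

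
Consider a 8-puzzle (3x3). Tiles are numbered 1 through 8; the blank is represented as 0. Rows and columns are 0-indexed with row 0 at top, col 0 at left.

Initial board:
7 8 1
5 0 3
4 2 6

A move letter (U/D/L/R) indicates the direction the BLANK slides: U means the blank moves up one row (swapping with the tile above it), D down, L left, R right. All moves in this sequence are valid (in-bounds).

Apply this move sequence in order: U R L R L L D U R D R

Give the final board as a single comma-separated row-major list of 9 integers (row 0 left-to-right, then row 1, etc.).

After move 1 (U):
7 0 1
5 8 3
4 2 6

After move 2 (R):
7 1 0
5 8 3
4 2 6

After move 3 (L):
7 0 1
5 8 3
4 2 6

After move 4 (R):
7 1 0
5 8 3
4 2 6

After move 5 (L):
7 0 1
5 8 3
4 2 6

After move 6 (L):
0 7 1
5 8 3
4 2 6

After move 7 (D):
5 7 1
0 8 3
4 2 6

After move 8 (U):
0 7 1
5 8 3
4 2 6

After move 9 (R):
7 0 1
5 8 3
4 2 6

After move 10 (D):
7 8 1
5 0 3
4 2 6

After move 11 (R):
7 8 1
5 3 0
4 2 6

Answer: 7, 8, 1, 5, 3, 0, 4, 2, 6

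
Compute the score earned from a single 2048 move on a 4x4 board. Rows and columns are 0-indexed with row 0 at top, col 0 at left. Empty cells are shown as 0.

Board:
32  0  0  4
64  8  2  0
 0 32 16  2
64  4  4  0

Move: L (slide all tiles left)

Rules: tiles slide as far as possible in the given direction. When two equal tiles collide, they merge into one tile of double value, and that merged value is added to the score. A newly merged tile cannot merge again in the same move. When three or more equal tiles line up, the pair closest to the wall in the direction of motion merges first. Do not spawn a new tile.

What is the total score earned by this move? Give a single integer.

Answer: 8

Derivation:
Slide left:
row 0: [32, 0, 0, 4] -> [32, 4, 0, 0]  score +0 (running 0)
row 1: [64, 8, 2, 0] -> [64, 8, 2, 0]  score +0 (running 0)
row 2: [0, 32, 16, 2] -> [32, 16, 2, 0]  score +0 (running 0)
row 3: [64, 4, 4, 0] -> [64, 8, 0, 0]  score +8 (running 8)
Board after move:
32  4  0  0
64  8  2  0
32 16  2  0
64  8  0  0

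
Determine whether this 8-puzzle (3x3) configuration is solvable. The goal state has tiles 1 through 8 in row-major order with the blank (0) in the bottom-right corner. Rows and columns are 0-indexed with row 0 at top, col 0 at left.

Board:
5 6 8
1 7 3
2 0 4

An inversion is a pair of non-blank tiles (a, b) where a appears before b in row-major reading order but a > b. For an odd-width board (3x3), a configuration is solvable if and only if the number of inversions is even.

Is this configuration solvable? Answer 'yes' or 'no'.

Answer: no

Derivation:
Inversions (pairs i<j in row-major order where tile[i] > tile[j] > 0): 17
17 is odd, so the puzzle is not solvable.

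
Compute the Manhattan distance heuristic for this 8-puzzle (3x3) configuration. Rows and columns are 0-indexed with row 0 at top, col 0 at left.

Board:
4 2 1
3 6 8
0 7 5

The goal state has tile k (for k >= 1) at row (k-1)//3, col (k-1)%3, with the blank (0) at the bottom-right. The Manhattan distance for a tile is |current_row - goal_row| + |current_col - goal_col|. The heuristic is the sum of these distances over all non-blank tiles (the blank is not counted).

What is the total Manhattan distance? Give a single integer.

Answer: 12

Derivation:
Tile 4: at (0,0), goal (1,0), distance |0-1|+|0-0| = 1
Tile 2: at (0,1), goal (0,1), distance |0-0|+|1-1| = 0
Tile 1: at (0,2), goal (0,0), distance |0-0|+|2-0| = 2
Tile 3: at (1,0), goal (0,2), distance |1-0|+|0-2| = 3
Tile 6: at (1,1), goal (1,2), distance |1-1|+|1-2| = 1
Tile 8: at (1,2), goal (2,1), distance |1-2|+|2-1| = 2
Tile 7: at (2,1), goal (2,0), distance |2-2|+|1-0| = 1
Tile 5: at (2,2), goal (1,1), distance |2-1|+|2-1| = 2
Sum: 1 + 0 + 2 + 3 + 1 + 2 + 1 + 2 = 12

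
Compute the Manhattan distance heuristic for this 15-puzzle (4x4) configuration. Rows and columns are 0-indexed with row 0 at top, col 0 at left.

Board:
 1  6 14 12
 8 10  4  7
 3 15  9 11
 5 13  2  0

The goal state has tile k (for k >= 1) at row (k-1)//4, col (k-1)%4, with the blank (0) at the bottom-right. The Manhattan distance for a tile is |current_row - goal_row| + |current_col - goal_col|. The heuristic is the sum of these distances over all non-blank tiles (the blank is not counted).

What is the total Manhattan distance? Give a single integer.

Answer: 30

Derivation:
Tile 1: (0,0)->(0,0) = 0
Tile 6: (0,1)->(1,1) = 1
Tile 14: (0,2)->(3,1) = 4
Tile 12: (0,3)->(2,3) = 2
Tile 8: (1,0)->(1,3) = 3
Tile 10: (1,1)->(2,1) = 1
Tile 4: (1,2)->(0,3) = 2
Tile 7: (1,3)->(1,2) = 1
Tile 3: (2,0)->(0,2) = 4
Tile 15: (2,1)->(3,2) = 2
Tile 9: (2,2)->(2,0) = 2
Tile 11: (2,3)->(2,2) = 1
Tile 5: (3,0)->(1,0) = 2
Tile 13: (3,1)->(3,0) = 1
Tile 2: (3,2)->(0,1) = 4
Sum: 0 + 1 + 4 + 2 + 3 + 1 + 2 + 1 + 4 + 2 + 2 + 1 + 2 + 1 + 4 = 30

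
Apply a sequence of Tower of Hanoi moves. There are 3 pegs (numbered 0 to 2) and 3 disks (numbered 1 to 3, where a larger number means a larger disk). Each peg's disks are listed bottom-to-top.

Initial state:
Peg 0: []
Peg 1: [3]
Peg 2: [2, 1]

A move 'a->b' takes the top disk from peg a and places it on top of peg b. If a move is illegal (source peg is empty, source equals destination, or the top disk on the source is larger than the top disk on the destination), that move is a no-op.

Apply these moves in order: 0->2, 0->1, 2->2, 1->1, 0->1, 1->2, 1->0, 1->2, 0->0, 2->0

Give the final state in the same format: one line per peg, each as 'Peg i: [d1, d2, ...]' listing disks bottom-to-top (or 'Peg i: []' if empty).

Answer: Peg 0: [3, 1]
Peg 1: []
Peg 2: [2]

Derivation:
After move 1 (0->2):
Peg 0: []
Peg 1: [3]
Peg 2: [2, 1]

After move 2 (0->1):
Peg 0: []
Peg 1: [3]
Peg 2: [2, 1]

After move 3 (2->2):
Peg 0: []
Peg 1: [3]
Peg 2: [2, 1]

After move 4 (1->1):
Peg 0: []
Peg 1: [3]
Peg 2: [2, 1]

After move 5 (0->1):
Peg 0: []
Peg 1: [3]
Peg 2: [2, 1]

After move 6 (1->2):
Peg 0: []
Peg 1: [3]
Peg 2: [2, 1]

After move 7 (1->0):
Peg 0: [3]
Peg 1: []
Peg 2: [2, 1]

After move 8 (1->2):
Peg 0: [3]
Peg 1: []
Peg 2: [2, 1]

After move 9 (0->0):
Peg 0: [3]
Peg 1: []
Peg 2: [2, 1]

After move 10 (2->0):
Peg 0: [3, 1]
Peg 1: []
Peg 2: [2]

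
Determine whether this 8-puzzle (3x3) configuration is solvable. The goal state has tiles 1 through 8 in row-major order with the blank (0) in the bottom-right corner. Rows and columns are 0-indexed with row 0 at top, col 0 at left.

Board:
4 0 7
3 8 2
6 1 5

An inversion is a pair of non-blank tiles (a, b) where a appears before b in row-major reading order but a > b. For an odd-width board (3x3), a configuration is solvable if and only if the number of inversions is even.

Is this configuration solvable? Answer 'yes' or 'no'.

Answer: no

Derivation:
Inversions (pairs i<j in row-major order where tile[i] > tile[j] > 0): 17
17 is odd, so the puzzle is not solvable.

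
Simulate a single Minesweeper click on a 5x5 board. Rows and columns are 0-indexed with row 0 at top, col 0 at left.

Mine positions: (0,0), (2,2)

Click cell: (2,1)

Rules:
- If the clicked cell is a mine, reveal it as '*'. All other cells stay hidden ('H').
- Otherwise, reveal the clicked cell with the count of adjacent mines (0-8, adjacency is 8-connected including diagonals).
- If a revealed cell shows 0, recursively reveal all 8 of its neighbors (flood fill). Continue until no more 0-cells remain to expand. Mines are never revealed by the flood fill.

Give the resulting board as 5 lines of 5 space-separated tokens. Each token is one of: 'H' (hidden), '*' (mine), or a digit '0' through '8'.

H H H H H
H H H H H
H 1 H H H
H H H H H
H H H H H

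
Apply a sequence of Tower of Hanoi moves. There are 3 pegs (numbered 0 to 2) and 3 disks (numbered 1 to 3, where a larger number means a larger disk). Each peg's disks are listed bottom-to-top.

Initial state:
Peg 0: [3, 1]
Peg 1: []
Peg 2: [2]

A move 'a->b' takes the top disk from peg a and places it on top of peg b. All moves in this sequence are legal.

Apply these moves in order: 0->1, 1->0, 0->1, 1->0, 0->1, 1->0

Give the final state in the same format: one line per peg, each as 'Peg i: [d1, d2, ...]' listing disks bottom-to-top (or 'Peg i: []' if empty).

Answer: Peg 0: [3, 1]
Peg 1: []
Peg 2: [2]

Derivation:
After move 1 (0->1):
Peg 0: [3]
Peg 1: [1]
Peg 2: [2]

After move 2 (1->0):
Peg 0: [3, 1]
Peg 1: []
Peg 2: [2]

After move 3 (0->1):
Peg 0: [3]
Peg 1: [1]
Peg 2: [2]

After move 4 (1->0):
Peg 0: [3, 1]
Peg 1: []
Peg 2: [2]

After move 5 (0->1):
Peg 0: [3]
Peg 1: [1]
Peg 2: [2]

After move 6 (1->0):
Peg 0: [3, 1]
Peg 1: []
Peg 2: [2]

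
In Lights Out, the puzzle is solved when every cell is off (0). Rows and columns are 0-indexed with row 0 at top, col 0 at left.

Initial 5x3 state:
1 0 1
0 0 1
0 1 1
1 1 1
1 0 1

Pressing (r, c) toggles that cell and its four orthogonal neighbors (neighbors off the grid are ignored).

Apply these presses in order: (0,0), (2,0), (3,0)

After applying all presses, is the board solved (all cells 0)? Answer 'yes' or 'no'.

After press 1 at (0,0):
0 1 1
1 0 1
0 1 1
1 1 1
1 0 1

After press 2 at (2,0):
0 1 1
0 0 1
1 0 1
0 1 1
1 0 1

After press 3 at (3,0):
0 1 1
0 0 1
0 0 1
1 0 1
0 0 1

Lights still on: 7

Answer: no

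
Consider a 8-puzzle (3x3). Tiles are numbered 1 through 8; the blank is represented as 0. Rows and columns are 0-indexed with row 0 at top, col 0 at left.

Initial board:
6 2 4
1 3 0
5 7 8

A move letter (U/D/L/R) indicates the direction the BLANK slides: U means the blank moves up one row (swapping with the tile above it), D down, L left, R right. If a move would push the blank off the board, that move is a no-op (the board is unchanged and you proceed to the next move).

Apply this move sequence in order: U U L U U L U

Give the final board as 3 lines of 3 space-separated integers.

Answer: 0 6 2
1 3 4
5 7 8

Derivation:
After move 1 (U):
6 2 0
1 3 4
5 7 8

After move 2 (U):
6 2 0
1 3 4
5 7 8

After move 3 (L):
6 0 2
1 3 4
5 7 8

After move 4 (U):
6 0 2
1 3 4
5 7 8

After move 5 (U):
6 0 2
1 3 4
5 7 8

After move 6 (L):
0 6 2
1 3 4
5 7 8

After move 7 (U):
0 6 2
1 3 4
5 7 8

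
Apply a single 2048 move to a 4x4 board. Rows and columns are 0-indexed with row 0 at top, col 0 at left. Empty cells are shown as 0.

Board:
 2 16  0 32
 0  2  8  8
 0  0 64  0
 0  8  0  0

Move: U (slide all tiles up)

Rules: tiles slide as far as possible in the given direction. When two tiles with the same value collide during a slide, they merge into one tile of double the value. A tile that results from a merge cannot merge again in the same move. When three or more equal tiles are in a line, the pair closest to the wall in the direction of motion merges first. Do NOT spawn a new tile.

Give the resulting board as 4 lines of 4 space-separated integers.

Slide up:
col 0: [2, 0, 0, 0] -> [2, 0, 0, 0]
col 1: [16, 2, 0, 8] -> [16, 2, 8, 0]
col 2: [0, 8, 64, 0] -> [8, 64, 0, 0]
col 3: [32, 8, 0, 0] -> [32, 8, 0, 0]

Answer:  2 16  8 32
 0  2 64  8
 0  8  0  0
 0  0  0  0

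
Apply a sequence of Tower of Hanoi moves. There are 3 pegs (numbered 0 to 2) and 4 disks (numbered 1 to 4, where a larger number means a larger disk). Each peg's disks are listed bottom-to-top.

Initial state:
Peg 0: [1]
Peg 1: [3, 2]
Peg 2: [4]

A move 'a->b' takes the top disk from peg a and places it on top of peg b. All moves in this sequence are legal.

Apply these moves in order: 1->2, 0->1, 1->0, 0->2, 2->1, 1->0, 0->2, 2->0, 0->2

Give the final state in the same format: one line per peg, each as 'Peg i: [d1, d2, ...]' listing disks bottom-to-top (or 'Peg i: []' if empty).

After move 1 (1->2):
Peg 0: [1]
Peg 1: [3]
Peg 2: [4, 2]

After move 2 (0->1):
Peg 0: []
Peg 1: [3, 1]
Peg 2: [4, 2]

After move 3 (1->0):
Peg 0: [1]
Peg 1: [3]
Peg 2: [4, 2]

After move 4 (0->2):
Peg 0: []
Peg 1: [3]
Peg 2: [4, 2, 1]

After move 5 (2->1):
Peg 0: []
Peg 1: [3, 1]
Peg 2: [4, 2]

After move 6 (1->0):
Peg 0: [1]
Peg 1: [3]
Peg 2: [4, 2]

After move 7 (0->2):
Peg 0: []
Peg 1: [3]
Peg 2: [4, 2, 1]

After move 8 (2->0):
Peg 0: [1]
Peg 1: [3]
Peg 2: [4, 2]

After move 9 (0->2):
Peg 0: []
Peg 1: [3]
Peg 2: [4, 2, 1]

Answer: Peg 0: []
Peg 1: [3]
Peg 2: [4, 2, 1]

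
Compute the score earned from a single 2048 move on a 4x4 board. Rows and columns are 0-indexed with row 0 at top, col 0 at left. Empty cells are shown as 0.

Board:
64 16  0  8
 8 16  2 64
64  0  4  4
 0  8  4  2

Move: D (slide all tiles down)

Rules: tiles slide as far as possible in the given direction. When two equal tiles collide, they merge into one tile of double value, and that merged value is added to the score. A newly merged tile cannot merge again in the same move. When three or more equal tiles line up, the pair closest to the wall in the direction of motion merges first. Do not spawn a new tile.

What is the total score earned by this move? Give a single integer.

Slide down:
col 0: [64, 8, 64, 0] -> [0, 64, 8, 64]  score +0 (running 0)
col 1: [16, 16, 0, 8] -> [0, 0, 32, 8]  score +32 (running 32)
col 2: [0, 2, 4, 4] -> [0, 0, 2, 8]  score +8 (running 40)
col 3: [8, 64, 4, 2] -> [8, 64, 4, 2]  score +0 (running 40)
Board after move:
 0  0  0  8
64  0  0 64
 8 32  2  4
64  8  8  2

Answer: 40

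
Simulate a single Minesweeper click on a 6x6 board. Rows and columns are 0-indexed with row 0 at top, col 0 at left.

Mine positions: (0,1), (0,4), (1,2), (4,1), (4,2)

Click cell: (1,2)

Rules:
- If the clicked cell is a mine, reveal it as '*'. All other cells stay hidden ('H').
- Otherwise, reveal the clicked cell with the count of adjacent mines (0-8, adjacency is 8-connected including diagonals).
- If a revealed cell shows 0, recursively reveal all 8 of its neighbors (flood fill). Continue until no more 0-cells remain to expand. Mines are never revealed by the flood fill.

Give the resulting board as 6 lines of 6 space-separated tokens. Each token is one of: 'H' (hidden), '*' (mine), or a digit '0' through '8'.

H H H H H H
H H * H H H
H H H H H H
H H H H H H
H H H H H H
H H H H H H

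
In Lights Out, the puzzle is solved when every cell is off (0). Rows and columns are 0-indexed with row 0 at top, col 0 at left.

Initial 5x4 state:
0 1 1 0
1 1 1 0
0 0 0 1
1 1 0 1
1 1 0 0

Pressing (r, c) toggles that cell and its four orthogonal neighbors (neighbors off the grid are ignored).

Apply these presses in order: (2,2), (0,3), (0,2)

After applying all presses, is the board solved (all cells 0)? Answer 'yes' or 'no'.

Answer: no

Derivation:
After press 1 at (2,2):
0 1 1 0
1 1 0 0
0 1 1 0
1 1 1 1
1 1 0 0

After press 2 at (0,3):
0 1 0 1
1 1 0 1
0 1 1 0
1 1 1 1
1 1 0 0

After press 3 at (0,2):
0 0 1 0
1 1 1 1
0 1 1 0
1 1 1 1
1 1 0 0

Lights still on: 13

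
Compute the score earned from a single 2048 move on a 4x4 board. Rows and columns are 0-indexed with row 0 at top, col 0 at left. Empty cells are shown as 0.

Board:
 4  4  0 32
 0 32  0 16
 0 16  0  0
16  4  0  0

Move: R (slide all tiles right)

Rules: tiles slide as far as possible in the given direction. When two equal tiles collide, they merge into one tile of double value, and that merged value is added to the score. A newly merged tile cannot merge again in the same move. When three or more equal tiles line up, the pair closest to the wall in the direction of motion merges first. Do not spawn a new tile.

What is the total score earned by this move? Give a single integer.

Slide right:
row 0: [4, 4, 0, 32] -> [0, 0, 8, 32]  score +8 (running 8)
row 1: [0, 32, 0, 16] -> [0, 0, 32, 16]  score +0 (running 8)
row 2: [0, 16, 0, 0] -> [0, 0, 0, 16]  score +0 (running 8)
row 3: [16, 4, 0, 0] -> [0, 0, 16, 4]  score +0 (running 8)
Board after move:
 0  0  8 32
 0  0 32 16
 0  0  0 16
 0  0 16  4

Answer: 8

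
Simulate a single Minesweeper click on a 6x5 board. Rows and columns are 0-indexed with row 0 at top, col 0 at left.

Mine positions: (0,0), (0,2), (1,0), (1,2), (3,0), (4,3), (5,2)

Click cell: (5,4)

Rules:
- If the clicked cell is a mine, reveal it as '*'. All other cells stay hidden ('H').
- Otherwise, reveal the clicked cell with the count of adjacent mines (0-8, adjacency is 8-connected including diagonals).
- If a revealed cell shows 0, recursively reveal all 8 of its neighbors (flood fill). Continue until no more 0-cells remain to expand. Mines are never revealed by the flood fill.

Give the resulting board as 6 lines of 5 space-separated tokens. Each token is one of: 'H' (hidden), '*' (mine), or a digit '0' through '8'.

H H H H H
H H H H H
H H H H H
H H H H H
H H H H H
H H H H 1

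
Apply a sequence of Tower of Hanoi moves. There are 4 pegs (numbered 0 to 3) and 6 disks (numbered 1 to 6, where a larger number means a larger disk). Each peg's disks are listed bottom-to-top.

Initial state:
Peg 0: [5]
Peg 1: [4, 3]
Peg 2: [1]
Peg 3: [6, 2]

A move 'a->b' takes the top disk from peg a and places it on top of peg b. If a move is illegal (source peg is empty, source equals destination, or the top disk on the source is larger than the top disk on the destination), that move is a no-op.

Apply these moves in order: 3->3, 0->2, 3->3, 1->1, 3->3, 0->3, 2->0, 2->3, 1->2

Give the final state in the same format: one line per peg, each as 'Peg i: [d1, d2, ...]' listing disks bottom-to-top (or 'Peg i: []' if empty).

After move 1 (3->3):
Peg 0: [5]
Peg 1: [4, 3]
Peg 2: [1]
Peg 3: [6, 2]

After move 2 (0->2):
Peg 0: [5]
Peg 1: [4, 3]
Peg 2: [1]
Peg 3: [6, 2]

After move 3 (3->3):
Peg 0: [5]
Peg 1: [4, 3]
Peg 2: [1]
Peg 3: [6, 2]

After move 4 (1->1):
Peg 0: [5]
Peg 1: [4, 3]
Peg 2: [1]
Peg 3: [6, 2]

After move 5 (3->3):
Peg 0: [5]
Peg 1: [4, 3]
Peg 2: [1]
Peg 3: [6, 2]

After move 6 (0->3):
Peg 0: [5]
Peg 1: [4, 3]
Peg 2: [1]
Peg 3: [6, 2]

After move 7 (2->0):
Peg 0: [5, 1]
Peg 1: [4, 3]
Peg 2: []
Peg 3: [6, 2]

After move 8 (2->3):
Peg 0: [5, 1]
Peg 1: [4, 3]
Peg 2: []
Peg 3: [6, 2]

After move 9 (1->2):
Peg 0: [5, 1]
Peg 1: [4]
Peg 2: [3]
Peg 3: [6, 2]

Answer: Peg 0: [5, 1]
Peg 1: [4]
Peg 2: [3]
Peg 3: [6, 2]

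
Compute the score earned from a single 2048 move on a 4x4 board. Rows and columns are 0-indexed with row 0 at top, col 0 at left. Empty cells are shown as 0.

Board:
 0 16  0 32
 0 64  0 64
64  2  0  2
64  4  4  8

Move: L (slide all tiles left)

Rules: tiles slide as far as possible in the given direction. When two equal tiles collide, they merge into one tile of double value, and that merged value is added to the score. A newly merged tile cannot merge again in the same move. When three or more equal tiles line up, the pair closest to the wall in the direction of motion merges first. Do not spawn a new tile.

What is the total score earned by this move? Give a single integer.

Slide left:
row 0: [0, 16, 0, 32] -> [16, 32, 0, 0]  score +0 (running 0)
row 1: [0, 64, 0, 64] -> [128, 0, 0, 0]  score +128 (running 128)
row 2: [64, 2, 0, 2] -> [64, 4, 0, 0]  score +4 (running 132)
row 3: [64, 4, 4, 8] -> [64, 8, 8, 0]  score +8 (running 140)
Board after move:
 16  32   0   0
128   0   0   0
 64   4   0   0
 64   8   8   0

Answer: 140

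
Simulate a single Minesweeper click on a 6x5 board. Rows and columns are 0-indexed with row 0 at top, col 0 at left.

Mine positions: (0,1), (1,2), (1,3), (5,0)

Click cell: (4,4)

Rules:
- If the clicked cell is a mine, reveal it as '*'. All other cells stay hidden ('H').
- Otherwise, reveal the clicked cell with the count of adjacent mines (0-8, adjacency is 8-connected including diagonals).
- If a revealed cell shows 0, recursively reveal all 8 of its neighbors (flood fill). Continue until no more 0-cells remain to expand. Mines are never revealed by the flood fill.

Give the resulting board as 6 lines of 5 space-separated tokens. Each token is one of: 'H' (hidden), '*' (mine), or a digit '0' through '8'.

H H H H H
1 2 H H H
0 1 2 2 1
0 0 0 0 0
1 1 0 0 0
H 1 0 0 0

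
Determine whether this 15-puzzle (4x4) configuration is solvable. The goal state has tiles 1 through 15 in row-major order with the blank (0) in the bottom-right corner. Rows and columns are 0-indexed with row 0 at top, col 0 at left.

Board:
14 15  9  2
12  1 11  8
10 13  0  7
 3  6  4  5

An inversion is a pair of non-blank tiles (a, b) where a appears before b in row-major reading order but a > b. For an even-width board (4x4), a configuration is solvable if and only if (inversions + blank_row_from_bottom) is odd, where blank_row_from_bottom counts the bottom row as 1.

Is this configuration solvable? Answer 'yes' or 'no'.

Inversions: 72
Blank is in row 2 (0-indexed from top), which is row 2 counting from the bottom (bottom = 1).
72 + 2 = 74, which is even, so the puzzle is not solvable.

Answer: no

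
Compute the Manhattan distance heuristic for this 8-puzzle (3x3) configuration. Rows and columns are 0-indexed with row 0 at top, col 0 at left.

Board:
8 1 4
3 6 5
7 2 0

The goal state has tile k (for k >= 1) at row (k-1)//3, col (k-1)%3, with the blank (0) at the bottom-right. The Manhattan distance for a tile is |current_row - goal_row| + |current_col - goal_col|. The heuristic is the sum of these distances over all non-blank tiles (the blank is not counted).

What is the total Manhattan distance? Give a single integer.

Tile 8: at (0,0), goal (2,1), distance |0-2|+|0-1| = 3
Tile 1: at (0,1), goal (0,0), distance |0-0|+|1-0| = 1
Tile 4: at (0,2), goal (1,0), distance |0-1|+|2-0| = 3
Tile 3: at (1,0), goal (0,2), distance |1-0|+|0-2| = 3
Tile 6: at (1,1), goal (1,2), distance |1-1|+|1-2| = 1
Tile 5: at (1,2), goal (1,1), distance |1-1|+|2-1| = 1
Tile 7: at (2,0), goal (2,0), distance |2-2|+|0-0| = 0
Tile 2: at (2,1), goal (0,1), distance |2-0|+|1-1| = 2
Sum: 3 + 1 + 3 + 3 + 1 + 1 + 0 + 2 = 14

Answer: 14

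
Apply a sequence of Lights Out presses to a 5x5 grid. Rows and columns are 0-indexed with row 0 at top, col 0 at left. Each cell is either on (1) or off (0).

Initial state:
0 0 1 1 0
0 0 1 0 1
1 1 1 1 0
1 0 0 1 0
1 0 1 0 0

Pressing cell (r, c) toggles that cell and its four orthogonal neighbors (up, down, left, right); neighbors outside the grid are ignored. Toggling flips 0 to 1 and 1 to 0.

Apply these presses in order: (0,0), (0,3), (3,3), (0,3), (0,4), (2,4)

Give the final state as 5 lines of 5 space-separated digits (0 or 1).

After press 1 at (0,0):
1 1 1 1 0
1 0 1 0 1
1 1 1 1 0
1 0 0 1 0
1 0 1 0 0

After press 2 at (0,3):
1 1 0 0 1
1 0 1 1 1
1 1 1 1 0
1 0 0 1 0
1 0 1 0 0

After press 3 at (3,3):
1 1 0 0 1
1 0 1 1 1
1 1 1 0 0
1 0 1 0 1
1 0 1 1 0

After press 4 at (0,3):
1 1 1 1 0
1 0 1 0 1
1 1 1 0 0
1 0 1 0 1
1 0 1 1 0

After press 5 at (0,4):
1 1 1 0 1
1 0 1 0 0
1 1 1 0 0
1 0 1 0 1
1 0 1 1 0

After press 6 at (2,4):
1 1 1 0 1
1 0 1 0 1
1 1 1 1 1
1 0 1 0 0
1 0 1 1 0

Answer: 1 1 1 0 1
1 0 1 0 1
1 1 1 1 1
1 0 1 0 0
1 0 1 1 0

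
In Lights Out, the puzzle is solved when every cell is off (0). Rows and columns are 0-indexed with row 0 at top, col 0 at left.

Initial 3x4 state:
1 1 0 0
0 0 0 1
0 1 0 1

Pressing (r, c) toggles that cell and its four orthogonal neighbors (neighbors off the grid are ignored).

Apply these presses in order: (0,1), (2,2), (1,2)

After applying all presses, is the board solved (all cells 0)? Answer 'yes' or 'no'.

Answer: yes

Derivation:
After press 1 at (0,1):
0 0 1 0
0 1 0 1
0 1 0 1

After press 2 at (2,2):
0 0 1 0
0 1 1 1
0 0 1 0

After press 3 at (1,2):
0 0 0 0
0 0 0 0
0 0 0 0

Lights still on: 0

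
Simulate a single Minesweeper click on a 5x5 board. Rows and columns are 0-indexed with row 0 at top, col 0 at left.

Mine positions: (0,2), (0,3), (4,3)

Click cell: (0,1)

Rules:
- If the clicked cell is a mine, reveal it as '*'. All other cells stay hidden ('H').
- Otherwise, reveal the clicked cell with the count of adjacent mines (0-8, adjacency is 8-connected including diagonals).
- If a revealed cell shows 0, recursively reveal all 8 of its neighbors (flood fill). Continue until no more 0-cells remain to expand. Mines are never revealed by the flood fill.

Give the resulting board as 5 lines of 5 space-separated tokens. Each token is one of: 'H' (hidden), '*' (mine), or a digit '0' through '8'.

H 1 H H H
H H H H H
H H H H H
H H H H H
H H H H H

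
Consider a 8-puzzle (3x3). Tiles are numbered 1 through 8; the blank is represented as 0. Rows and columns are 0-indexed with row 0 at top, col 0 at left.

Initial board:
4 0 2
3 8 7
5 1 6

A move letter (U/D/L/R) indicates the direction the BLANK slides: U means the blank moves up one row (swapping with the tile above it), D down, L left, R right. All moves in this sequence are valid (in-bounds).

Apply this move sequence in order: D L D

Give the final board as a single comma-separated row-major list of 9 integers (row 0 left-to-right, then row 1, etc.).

Answer: 4, 8, 2, 5, 3, 7, 0, 1, 6

Derivation:
After move 1 (D):
4 8 2
3 0 7
5 1 6

After move 2 (L):
4 8 2
0 3 7
5 1 6

After move 3 (D):
4 8 2
5 3 7
0 1 6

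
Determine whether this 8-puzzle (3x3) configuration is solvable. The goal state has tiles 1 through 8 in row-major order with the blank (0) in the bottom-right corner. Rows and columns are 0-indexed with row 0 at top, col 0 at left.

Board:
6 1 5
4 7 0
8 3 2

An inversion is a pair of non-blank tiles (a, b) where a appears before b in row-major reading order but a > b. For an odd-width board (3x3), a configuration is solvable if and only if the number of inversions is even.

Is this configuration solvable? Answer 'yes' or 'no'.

Answer: no

Derivation:
Inversions (pairs i<j in row-major order where tile[i] > tile[j] > 0): 15
15 is odd, so the puzzle is not solvable.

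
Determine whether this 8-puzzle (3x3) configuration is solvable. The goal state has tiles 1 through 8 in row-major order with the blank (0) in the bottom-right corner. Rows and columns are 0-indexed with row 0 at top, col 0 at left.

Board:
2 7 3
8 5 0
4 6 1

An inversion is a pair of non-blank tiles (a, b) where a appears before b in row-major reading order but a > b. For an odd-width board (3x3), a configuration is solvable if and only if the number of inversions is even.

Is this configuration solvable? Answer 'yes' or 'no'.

Answer: no

Derivation:
Inversions (pairs i<j in row-major order where tile[i] > tile[j] > 0): 15
15 is odd, so the puzzle is not solvable.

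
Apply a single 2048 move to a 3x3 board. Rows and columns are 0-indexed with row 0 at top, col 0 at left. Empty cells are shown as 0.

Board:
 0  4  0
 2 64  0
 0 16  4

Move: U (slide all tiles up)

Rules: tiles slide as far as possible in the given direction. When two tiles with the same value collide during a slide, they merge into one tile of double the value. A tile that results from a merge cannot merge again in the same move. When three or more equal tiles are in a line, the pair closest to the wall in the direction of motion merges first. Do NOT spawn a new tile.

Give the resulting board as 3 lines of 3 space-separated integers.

Answer:  2  4  4
 0 64  0
 0 16  0

Derivation:
Slide up:
col 0: [0, 2, 0] -> [2, 0, 0]
col 1: [4, 64, 16] -> [4, 64, 16]
col 2: [0, 0, 4] -> [4, 0, 0]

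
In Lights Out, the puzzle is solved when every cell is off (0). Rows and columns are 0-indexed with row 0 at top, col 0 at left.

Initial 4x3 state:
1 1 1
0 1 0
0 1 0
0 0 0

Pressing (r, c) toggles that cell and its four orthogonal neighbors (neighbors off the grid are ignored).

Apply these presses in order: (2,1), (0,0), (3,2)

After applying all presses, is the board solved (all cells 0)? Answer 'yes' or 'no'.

Answer: no

Derivation:
After press 1 at (2,1):
1 1 1
0 0 0
1 0 1
0 1 0

After press 2 at (0,0):
0 0 1
1 0 0
1 0 1
0 1 0

After press 3 at (3,2):
0 0 1
1 0 0
1 0 0
0 0 1

Lights still on: 4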